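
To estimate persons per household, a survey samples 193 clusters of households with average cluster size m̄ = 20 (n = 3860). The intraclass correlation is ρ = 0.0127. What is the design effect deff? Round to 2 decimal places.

deff = 1 + (20 − 1)·0.0127 = 1 + 0.2413 = 1.2413.

1.24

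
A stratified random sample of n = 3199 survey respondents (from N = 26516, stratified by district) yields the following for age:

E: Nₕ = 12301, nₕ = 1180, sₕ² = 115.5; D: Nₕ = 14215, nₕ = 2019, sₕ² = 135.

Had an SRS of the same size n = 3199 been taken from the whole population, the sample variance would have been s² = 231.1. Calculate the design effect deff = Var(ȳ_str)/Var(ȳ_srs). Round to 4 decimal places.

Var(ȳ_str) = Σ Wₕ²(1−fₕ)sₕ²/nₕ with Wₕ = Nₕ/26516:
  E: (12301/26516)²·(1−1180/12301)·115.5/1180 = 0.01904444
  D: (14215/26516)²·(1−2019/14215)·135/2019 = 0.016487155
  → Var(ȳ_str) = 0.035531595.
Var(ȳ_srs) = (1 − 3199/26516)·231.1/3199 = 0.063525833.
deff = 0.035531595 / 0.063525833 = 0.5593.

0.5593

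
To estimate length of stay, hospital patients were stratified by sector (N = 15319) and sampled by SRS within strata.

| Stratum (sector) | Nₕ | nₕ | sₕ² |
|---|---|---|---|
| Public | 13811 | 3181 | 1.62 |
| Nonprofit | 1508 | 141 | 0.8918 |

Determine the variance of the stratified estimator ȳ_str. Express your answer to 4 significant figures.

3.742 × 10^-4

Var(ȳ_str) = Σₕ Wₕ²(1 − fₕ)sₕ²/nₕ with Wₕ = Nₕ/N, N = 15319.
Public: Wₕ = 0.90156015; term = 0.90156015²·(1 − 0.23032366)·1.62/3181 = 3.186023 × 10^-4.
Nonprofit: Wₕ = 0.09843985; term = 0.09843985²·(1 − 0.09350133)·0.8918/141 = 5.5559379 × 10^-5.
Sum = 3.7416168 × 10^-4.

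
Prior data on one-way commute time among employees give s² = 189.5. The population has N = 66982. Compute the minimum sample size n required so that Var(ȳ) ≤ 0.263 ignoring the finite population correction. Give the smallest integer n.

721

Without fpc, n₀ = s²/D = 189.5/0.263 = 720.5323.
Rounding up, n = 721.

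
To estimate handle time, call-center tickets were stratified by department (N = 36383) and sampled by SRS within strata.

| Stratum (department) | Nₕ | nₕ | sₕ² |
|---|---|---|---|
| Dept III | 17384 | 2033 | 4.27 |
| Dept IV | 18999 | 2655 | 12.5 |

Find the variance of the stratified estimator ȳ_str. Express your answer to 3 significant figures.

0.00153

Var(ȳ_str) = Σₕ Wₕ²(1 − fₕ)sₕ²/nₕ with Wₕ = Nₕ/N, N = 36383.
Dept III: Wₕ = 0.47780557; term = 0.47780557²·(1 − 0.11694662)·4.27/2033 = 4.2342829 × 10^-4.
Dept IV: Wₕ = 0.52219443; term = 0.52219443²·(1 − 0.13974420)·12.5/2655 = 0.0011044284.
Sum = 0.0015278567.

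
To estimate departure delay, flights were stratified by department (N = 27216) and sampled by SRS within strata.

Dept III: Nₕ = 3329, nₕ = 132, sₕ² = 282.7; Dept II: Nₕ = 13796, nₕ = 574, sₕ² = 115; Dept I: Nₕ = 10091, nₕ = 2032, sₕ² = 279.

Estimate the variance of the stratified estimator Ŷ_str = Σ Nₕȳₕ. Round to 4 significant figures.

7.051 × 10^7

Var(Ŷ_str) = Σₕ Nₕ²(1 − fₕ)sₕ²/nₕ.
Dept III: 3329²·(1 − 132/3329)·282.7/132 = 2.2793358 × 10^7.
Dept II: 13796²·(1 − 574/13796)·115/574 = 3.65457 × 10^7.
Dept I: 10091²·(1 − 2032/10091)·279/2032 = 1.1165955 × 10^7.
Sum = 7.0505013 × 10^7.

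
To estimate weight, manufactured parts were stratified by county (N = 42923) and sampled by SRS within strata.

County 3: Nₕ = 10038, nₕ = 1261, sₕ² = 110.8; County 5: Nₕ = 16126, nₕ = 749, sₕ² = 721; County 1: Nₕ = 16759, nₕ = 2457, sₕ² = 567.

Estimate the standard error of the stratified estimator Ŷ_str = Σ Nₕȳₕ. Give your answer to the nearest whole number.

Var(Ŷ_str) = Σₕ Nₕ²(1 − fₕ)sₕ²/nₕ.
County 3: 10038²·(1 − 1261/10038)·110.8/1261 = 7.7413725 × 10^6.
County 5: 16126²·(1 − 749/16126)·721/749 = 2.3869961 × 10^8.
County 1: 16759²·(1 − 2457/16759)·567/2457 = 5.5312435 × 10^7.
Sum = 3.0175342 × 10^8.
SE = √(3.0175342 × 10^8) = 17371.

17371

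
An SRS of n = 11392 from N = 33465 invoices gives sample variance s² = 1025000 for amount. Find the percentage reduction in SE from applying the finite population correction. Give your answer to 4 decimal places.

f = n/N = 11392/33465 = 0.34041536.
SE_no-fpc = √(s²/n) = 9.4855375; SE_fpc = √((1−f)s²/n) = 7.7036619.
Ratio = √(1−f) = 0.81214816. Reduction = 100·(1 − 0.81214816) = 18.7852%.

18.7852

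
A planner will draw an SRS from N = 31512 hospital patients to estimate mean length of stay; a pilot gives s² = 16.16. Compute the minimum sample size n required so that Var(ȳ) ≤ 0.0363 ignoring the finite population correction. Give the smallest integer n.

Without fpc, n₀ = s²/D = 16.16/0.0363 = 445.1791.
Rounding up, n = 446.

446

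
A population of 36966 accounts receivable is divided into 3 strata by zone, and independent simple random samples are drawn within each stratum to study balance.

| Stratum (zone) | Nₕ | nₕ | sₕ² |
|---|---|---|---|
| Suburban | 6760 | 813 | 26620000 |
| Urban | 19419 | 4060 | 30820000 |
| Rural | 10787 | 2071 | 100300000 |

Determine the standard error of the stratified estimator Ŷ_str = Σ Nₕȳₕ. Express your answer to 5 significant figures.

Var(Ŷ_str) = Σₕ Nₕ²(1 − fₕ)sₕ²/nₕ.
Suburban: 6760²·(1 − 813/6760)·26620000/813 = 1.316322 × 10^12.
Urban: 19419²·(1 − 4060/19419)·30820000/4060 = 2.2641042 × 10^12.
Rural: 10787²·(1 − 2071/10787)·100300000/2071 = 4.5534307 × 10^12.
Sum = 8.1338569 × 10^12.
SE = √(8.1338569 × 10^12) = 2.8520 × 10^6.

2.8520 × 10^6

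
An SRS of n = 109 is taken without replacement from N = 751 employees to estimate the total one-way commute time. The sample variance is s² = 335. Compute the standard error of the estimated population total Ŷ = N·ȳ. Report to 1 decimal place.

Var(Ŷ) = N²·Var(ȳ) = N²·(1 − n/N)·s²/n.
f = 109/751 = 0.14513981; Var(ȳ) = 0.85486019·335/109 = 2.6273226.
Var(Ŷ) = 751² · 2.6273226 = 1.4818126 × 10^6.
SE(Ŷ) = √(1.4818126 × 10^6) = 1217.3.

1217.3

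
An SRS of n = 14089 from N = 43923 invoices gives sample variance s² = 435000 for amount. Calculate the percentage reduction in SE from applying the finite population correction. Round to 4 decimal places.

f = n/N = 14089/43923 = 0.32076589.
SE_no-fpc = √(s²/n) = 5.5565413; SE_fpc = √((1−f)s²/n) = 4.5794602.
Ratio = √(1−f) = 0.82415661. Reduction = 100·(1 − 0.82415661) = 17.5843%.

17.5843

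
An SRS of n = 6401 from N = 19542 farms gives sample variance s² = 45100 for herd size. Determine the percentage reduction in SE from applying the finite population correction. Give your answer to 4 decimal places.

f = n/N = 6401/19542 = 0.32755092.
SE_no-fpc = √(s²/n) = 2.6543877; SE_fpc = √((1−f)s²/n) = 2.1766774.
Ratio = √(1−f) = 0.82002993. Reduction = 100·(1 − 0.82002993) = 17.9970%.

17.9970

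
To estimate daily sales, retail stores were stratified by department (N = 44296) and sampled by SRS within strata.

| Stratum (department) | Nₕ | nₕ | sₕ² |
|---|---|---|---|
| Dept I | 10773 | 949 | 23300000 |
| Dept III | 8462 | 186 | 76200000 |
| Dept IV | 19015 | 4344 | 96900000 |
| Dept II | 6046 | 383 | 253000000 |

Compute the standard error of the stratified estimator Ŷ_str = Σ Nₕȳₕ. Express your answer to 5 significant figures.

Var(Ŷ_str) = Σₕ Nₕ²(1 − fₕ)sₕ²/nₕ.
Dept I: 10773²·(1 − 949/10773)·23300000/949 = 2.5984521 × 10^12.
Dept III: 8462²·(1 − 186/8462)·76200000/186 = 2.8690329 × 10^13.
Dept IV: 19015²·(1 − 4344/19015)·96900000/4344 = 6.2228597 × 10^12.
Dept II: 6046²·(1 − 383/6046)·253000000/383 = 2.2617076 × 10^13.
Sum = 6.0128717 × 10^13.
SE = √(6.0128717 × 10^13) = 7.7543 × 10^6.

7.7543 × 10^6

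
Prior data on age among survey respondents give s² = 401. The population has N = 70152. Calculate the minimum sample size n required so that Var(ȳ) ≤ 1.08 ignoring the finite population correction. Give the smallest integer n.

372

Without fpc, n₀ = s²/D = 401/1.08 = 371.2963.
Rounding up, n = 372.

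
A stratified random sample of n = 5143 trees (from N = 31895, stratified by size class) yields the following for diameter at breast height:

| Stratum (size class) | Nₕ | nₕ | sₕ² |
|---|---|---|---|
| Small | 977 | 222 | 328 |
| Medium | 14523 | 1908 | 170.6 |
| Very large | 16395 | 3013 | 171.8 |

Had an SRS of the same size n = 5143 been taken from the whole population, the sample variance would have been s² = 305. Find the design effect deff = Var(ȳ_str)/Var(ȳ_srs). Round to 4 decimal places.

Var(ȳ_str) = Σ Wₕ²(1−fₕ)sₕ²/nₕ with Wₕ = Nₕ/31895:
  Small: (977/31895)²·(1−222/977)·328/222 = 0.001071315
  Medium: (14523/31895)²·(1−1908/14523)·170.6/1908 = 0.016102712
  Very large: (16395/31895)²·(1−3013/16395)·171.8/3013 = 0.012297342
  → Var(ȳ_str) = 0.029471369.
Var(ȳ_srs) = (1 − 5143/31895)·305/5143 = 0.049741281.
deff = 0.029471369 / 0.049741281 = 0.5925.

0.5925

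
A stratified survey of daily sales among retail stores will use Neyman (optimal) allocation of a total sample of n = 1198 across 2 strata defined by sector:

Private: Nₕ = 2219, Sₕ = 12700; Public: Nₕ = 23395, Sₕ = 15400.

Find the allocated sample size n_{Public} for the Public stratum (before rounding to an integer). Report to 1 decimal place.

Neyman allocation: nₕ = n·NₕSₕ / Σⱼ NⱼSⱼ.
Σ NⱼSⱼ = 2219·12700 + 23395·15400 = 3.884643 × 10^8.
n_{Public} = 1198·23395·15400 / (3.884643 × 10^8) = 1111.1.

1111.1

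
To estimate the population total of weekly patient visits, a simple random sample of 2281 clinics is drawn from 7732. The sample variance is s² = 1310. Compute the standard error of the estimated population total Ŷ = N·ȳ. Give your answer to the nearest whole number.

4920

Var(Ŷ) = N²·Var(ȳ) = N²·(1 − n/N)·s²/n.
f = 2281/7732 = 0.29500776; Var(ȳ) = 0.70499224·1310/2281 = 0.40488375.
Var(Ŷ) = 7732² · 0.40488375 = 2.4205499 × 10^7.
SE(Ŷ) = √(2.4205499 × 10^7) = 4920.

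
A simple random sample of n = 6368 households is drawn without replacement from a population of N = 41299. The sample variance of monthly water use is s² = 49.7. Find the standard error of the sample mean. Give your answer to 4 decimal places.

Under SRS without replacement, Var(ȳ) = (1 − f)·s²/n with f = n/N = 6368/41299 = 0.15419260.
Var(ȳ) = (1 − 0.15419260)·49.7/6368 = 0.84580740·0.0078046482 = 0.0066012293.
SE(ȳ) = √(0.0066012293) = 0.0812.

0.0812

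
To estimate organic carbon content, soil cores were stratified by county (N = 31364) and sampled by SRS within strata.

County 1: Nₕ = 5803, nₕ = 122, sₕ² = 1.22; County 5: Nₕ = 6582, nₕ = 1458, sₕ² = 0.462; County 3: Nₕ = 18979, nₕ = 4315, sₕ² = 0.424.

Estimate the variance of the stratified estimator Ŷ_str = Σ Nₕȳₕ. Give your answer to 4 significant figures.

367700

Var(Ŷ_str) = Σₕ Nₕ²(1 − fₕ)sₕ²/nₕ.
County 1: 5803²·(1 − 122/5803)·1.22/122 = 329668.43.
County 5: 6582²·(1 − 1458/6582)·0.462/1458 = 10686.893.
County 3: 18979²·(1 − 4315/18979)·0.424/4315 = 27347.072.
Sum = 367702.4.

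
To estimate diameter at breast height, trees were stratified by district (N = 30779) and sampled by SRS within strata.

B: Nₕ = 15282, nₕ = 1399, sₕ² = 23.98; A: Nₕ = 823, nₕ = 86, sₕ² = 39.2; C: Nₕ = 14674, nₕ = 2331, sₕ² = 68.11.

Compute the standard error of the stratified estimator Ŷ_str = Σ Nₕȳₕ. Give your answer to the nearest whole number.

Var(Ŷ_str) = Σₕ Nₕ²(1 − fₕ)sₕ²/nₕ.
B: 15282²·(1 − 1399/15282)·23.98/1399 = 3.6365954 × 10^6.
A: 823²·(1 − 86/823)·39.2/86 = 276474.41.
C: 14674²·(1 − 2331/14674)·68.11/2331 = 5.2922195 × 10^6.
Sum = 9.2052893 × 10^6.
SE = √(9.2052893 × 10^6) = 3034.

3034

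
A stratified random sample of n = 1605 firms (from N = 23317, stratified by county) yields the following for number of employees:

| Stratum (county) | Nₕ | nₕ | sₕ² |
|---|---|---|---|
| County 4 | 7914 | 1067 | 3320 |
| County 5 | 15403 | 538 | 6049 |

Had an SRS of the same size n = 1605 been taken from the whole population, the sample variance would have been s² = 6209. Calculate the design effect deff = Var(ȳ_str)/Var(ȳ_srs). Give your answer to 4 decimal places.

1.4006

Var(ȳ_str) = Σ Wₕ²(1−fₕ)sₕ²/nₕ with Wₕ = Nₕ/23317:
  County 4: (7914/23317)²·(1−1067/7914)·3320/1067 = 0.31011637
  County 5: (15403/23317)²·(1−538/15403)·6049/538 = 4.7350677
  → Var(ȳ_str) = 5.0451841.
Var(ȳ_srs) = (1 − 1605/23317)·6209/1605 = 3.6022494.
deff = 5.0451841 / 3.6022494 = 1.4006.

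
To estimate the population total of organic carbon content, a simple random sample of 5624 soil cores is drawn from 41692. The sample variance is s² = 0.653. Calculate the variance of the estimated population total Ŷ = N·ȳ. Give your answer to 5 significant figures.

174600

Var(Ŷ) = N²·Var(ȳ) = N²·(1 − n/N)·s²/n.
f = 5624/41692 = 0.13489398; Var(ȳ) = 0.86510602·0.653/5624 = 1.0044705 × 10^-4.
Var(Ŷ) = 41692² · (1.0044705 × 10^-4) = 174599.36.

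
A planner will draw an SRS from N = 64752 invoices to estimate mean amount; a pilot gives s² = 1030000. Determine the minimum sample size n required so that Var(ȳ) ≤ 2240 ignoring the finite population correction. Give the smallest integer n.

460

Without fpc, n₀ = s²/D = 1030000/2240 = 459.8214.
Rounding up, n = 460.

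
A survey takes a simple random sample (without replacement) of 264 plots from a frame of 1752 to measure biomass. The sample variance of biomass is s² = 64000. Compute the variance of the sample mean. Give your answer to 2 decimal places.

205.89

Under SRS without replacement, Var(ȳ) = (1 − f)·s²/n with f = n/N = 264/1752 = 0.15068493.
Var(ȳ) = (1 − 0.15068493)·64000/264 = 0.84931507·242.42424 = 205.89456.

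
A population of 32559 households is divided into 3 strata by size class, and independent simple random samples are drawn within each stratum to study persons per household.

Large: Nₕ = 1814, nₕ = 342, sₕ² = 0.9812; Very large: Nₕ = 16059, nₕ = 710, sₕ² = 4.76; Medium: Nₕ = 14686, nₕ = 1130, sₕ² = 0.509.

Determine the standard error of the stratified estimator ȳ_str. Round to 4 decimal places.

0.0406

Var(ȳ_str) = Σₕ Wₕ²(1 − fₕ)sₕ²/nₕ with Wₕ = Nₕ/N, N = 32559.
Large: Wₕ = 0.05571424; term = 0.05571424²·(1 − 0.18853363)·0.9812/342 = 7.2266066 × 10^-6.
Very large: Wₕ = 0.49322768; term = 0.49322768²·(1 − 0.04421197)·4.76/710 = 0.0015588527.
Medium: Wₕ = 0.45105808; term = 0.45105808²·(1 − 0.07694403)·0.509/1130 = 8.4592587 × 10^-5.
Sum = 0.0016506719.
SE = √(0.0016506719) = 0.0406.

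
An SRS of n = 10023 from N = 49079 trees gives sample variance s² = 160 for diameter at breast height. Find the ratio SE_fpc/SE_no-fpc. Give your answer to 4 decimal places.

0.8921

f = n/N = 10023/49079 = 0.20422176.
SE_no-fpc = √(s²/n) = 0.12634589; SE_fpc = √((1−f)s²/n) = 0.11270863.
Ratio = √(1−f) = 0.89206403.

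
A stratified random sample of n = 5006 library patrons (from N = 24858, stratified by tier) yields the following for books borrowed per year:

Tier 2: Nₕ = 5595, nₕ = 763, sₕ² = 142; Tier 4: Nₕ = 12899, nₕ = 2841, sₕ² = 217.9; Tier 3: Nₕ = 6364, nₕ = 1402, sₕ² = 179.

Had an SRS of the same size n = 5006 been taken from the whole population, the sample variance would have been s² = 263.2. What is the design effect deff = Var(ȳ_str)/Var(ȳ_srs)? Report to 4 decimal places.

Var(ȳ_str) = Σ Wₕ²(1−fₕ)sₕ²/nₕ with Wₕ = Nₕ/24858:
  Tier 2: (5595/24858)²·(1−763/5595)·142/763 = 0.0081425129
  Tier 4: (12899/24858)²·(1−2841/12899)·217.9/2841 = 0.016103538
  Tier 3: (6364/24858)²·(1−1402/6364)·179/1402 = 0.0065246855
  → Var(ȳ_str) = 0.030770736.
Var(ȳ_srs) = (1 − 5006/24858)·263.2/5006 = 0.041988767.
deff = 0.030770736 / 0.041988767 = 0.7328.

0.7328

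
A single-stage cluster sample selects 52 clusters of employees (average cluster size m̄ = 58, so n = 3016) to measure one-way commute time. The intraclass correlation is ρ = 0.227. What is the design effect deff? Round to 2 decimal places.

13.94

deff = 1 + (58 − 1)·0.227 = 1 + 12.939 = 13.939.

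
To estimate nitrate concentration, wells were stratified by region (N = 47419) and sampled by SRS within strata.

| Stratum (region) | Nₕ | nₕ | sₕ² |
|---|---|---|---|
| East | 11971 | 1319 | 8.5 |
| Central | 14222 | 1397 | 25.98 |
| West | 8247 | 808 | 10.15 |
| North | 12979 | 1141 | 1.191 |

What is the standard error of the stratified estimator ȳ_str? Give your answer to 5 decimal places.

0.04783

Var(ȳ_str) = Σₕ Wₕ²(1 − fₕ)sₕ²/nₕ with Wₕ = Nₕ/N, N = 47419.
East: Wₕ = 0.25245155; term = 0.25245155²·(1 − 0.11018294)·8.5/1319 = 3.654525 × 10^-4.
Central: Wₕ = 0.29992197; term = 0.29992197²·(1 − 0.09822810)·25.98/1397 = 0.0015085371.
West: Wₕ = 0.17391763; term = 0.17391763²·(1 − 0.09797502)·10.15/808 = 3.4273658 × 10^-4.
North: Wₕ = 0.27370885; term = 0.27370885²·(1 − 0.08791124)·1.191/1141 = 7.1324856 × 10^-5.
Sum = 0.002288051.
SE = √(0.002288051) = 0.04783.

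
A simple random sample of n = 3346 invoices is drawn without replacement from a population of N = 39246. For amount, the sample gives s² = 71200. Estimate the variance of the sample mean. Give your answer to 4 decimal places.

Under SRS without replacement, Var(ȳ) = (1 − f)·s²/n with f = n/N = 3346/39246 = 0.08525710.
Var(ȳ) = (1 − 0.08525710)·71200/3346 = 0.91474290·21.279139 = 19.464942.

19.4649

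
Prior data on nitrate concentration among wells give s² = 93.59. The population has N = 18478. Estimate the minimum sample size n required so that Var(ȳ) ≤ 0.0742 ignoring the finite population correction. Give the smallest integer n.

1262

Without fpc, n₀ = s²/D = 93.59/0.0742 = 1261.3208.
Rounding up, n = 1262.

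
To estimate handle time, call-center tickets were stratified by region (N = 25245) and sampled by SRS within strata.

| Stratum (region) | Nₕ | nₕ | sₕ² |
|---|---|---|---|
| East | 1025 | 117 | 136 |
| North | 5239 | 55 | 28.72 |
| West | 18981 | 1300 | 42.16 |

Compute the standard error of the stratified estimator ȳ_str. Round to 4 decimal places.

Var(ȳ_str) = Σₕ Wₕ²(1 − fₕ)sₕ²/nₕ with Wₕ = Nₕ/N, N = 25245.
East: Wₕ = 0.04060210; term = 0.04060210²·(1 − 0.11414634)·136/117 = 0.0016975087.
North: Wₕ = 0.20752624; term = 0.20752624²·(1 − 0.01049819)·28.72/55 = 0.022252786.
West: Wₕ = 0.75187166; term = 0.75187166²·(1 − 0.06848954)·42.16/1300 = 0.017077819.
Sum = 0.041028114.
SE = √(0.041028114) = 0.2026.

0.2026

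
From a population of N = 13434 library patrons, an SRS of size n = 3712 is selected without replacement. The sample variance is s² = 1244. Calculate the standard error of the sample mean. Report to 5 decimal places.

Under SRS without replacement, Var(ȳ) = (1 − f)·s²/n with f = n/N = 3712/13434 = 0.27631383.
Var(ȳ) = (1 − 0.27631383)·1244/3712 = 0.72368617·0.33512931 = 0.24252845.
SE(ȳ) = √(0.24252845) = 0.49247.

0.49247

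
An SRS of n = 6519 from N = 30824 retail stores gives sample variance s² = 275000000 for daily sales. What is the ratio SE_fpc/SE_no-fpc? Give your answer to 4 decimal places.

0.8880

f = n/N = 6519/30824 = 0.21149105.
SE_no-fpc = √(s²/n) = 205.38837; SE_fpc = √((1−f)s²/n) = 182.38082.
Ratio = √(1−f) = 0.88798027.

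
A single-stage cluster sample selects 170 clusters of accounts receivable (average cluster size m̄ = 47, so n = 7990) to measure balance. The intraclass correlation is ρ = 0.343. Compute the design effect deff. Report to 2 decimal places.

deff = 1 + (47 − 1)·0.343 = 1 + 15.778 = 16.778.

16.78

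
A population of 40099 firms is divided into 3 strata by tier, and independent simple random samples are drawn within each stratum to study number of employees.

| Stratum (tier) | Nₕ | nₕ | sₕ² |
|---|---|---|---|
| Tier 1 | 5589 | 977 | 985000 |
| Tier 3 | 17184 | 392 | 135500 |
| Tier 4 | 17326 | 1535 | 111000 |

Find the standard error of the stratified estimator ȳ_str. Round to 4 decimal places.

9.5130

Var(ȳ_str) = Σₕ Wₕ²(1 − fₕ)sₕ²/nₕ with Wₕ = Nₕ/N, N = 40099.
Tier 1: Wₕ = 0.13938003; term = 0.13938003²·(1 − 0.17480766)·985000/977 = 16.162107.
Tier 3: Wₕ = 0.42853937; term = 0.42853937²·(1 − 0.02281192)·135500/392 = 62.031579.
Tier 4: Wₕ = 0.43208060; term = 0.43208060²·(1 − 0.08859517)·111000/1535 = 12.304259.
Sum = 90.497945.
SE = √(90.497945) = 9.5130.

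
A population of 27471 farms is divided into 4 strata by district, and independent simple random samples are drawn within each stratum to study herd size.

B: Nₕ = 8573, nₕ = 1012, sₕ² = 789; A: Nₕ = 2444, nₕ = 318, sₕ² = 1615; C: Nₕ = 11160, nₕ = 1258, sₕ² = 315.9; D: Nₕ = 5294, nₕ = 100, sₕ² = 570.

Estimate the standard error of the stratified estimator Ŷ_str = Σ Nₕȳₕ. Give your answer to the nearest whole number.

16168

Var(Ŷ_str) = Σₕ Nₕ²(1 − fₕ)sₕ²/nₕ.
B: 8573²·(1 − 1012/8573)·789/1012 = 5.0536895 × 10^7.
A: 2444²·(1 − 318/2444)·1615/318 = 2.6388206 × 10^7.
C: 11160²·(1 − 1258/11160)·315.9/1258 = 2.774956 × 10^7.
D: 5294²·(1 − 100/5294)·570/100 = 1.5673311 × 10^8.
Sum = 2.6140777 × 10^8.
SE = √(2.6140777 × 10^8) = 16168.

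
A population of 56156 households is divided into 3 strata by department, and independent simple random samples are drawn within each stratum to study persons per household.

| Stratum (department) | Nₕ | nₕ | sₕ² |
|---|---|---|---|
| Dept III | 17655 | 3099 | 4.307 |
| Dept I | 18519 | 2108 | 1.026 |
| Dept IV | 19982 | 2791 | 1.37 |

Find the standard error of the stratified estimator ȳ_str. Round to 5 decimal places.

Var(ȳ_str) = Σₕ Wₕ²(1 − fₕ)sₕ²/nₕ with Wₕ = Nₕ/N, N = 56156.
Dept III: Wₕ = 0.31439205; term = 0.31439205²·(1 − 0.17553101)·4.307/3099 = 1.1325848 × 10^-4.
Dept I: Wₕ = 0.32977776; term = 0.32977776²·(1 − 0.11382904)·1.026/2108 = 4.6906929 × 10^-5.
Dept IV: Wₕ = 0.35583019; term = 0.35583019²·(1 − 0.13967571)·1.37/2791 = 5.3469792 × 10^-5.
Sum = 2.136352 × 10^-4.
SE = √(2.136352 × 10^-4) = 0.01462.

0.01462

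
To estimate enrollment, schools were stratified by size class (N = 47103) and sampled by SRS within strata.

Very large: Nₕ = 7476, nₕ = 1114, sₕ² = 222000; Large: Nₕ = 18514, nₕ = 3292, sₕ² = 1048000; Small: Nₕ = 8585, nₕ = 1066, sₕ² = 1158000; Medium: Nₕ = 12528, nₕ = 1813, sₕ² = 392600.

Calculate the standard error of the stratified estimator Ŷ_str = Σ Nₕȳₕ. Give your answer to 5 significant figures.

445400

Var(Ŷ_str) = Σₕ Nₕ²(1 − fₕ)sₕ²/nₕ.
Very large: 7476²·(1 − 1114/7476)·222000/1114 = 9.4783063 × 10^9.
Large: 18514²·(1 − 3292/18514)·1048000/3292 = 8.9716729 × 10^10.
Small: 8585²·(1 − 1066/8585)·1158000/1066 = 7.0121587 × 10^10.
Medium: 12528²·(1 − 1813/12528)·392600/1813 = 2.9068754 × 10^10.
Sum = 1.9838538 × 10^11.
SE = √(1.9838538 × 10^11) = 445400.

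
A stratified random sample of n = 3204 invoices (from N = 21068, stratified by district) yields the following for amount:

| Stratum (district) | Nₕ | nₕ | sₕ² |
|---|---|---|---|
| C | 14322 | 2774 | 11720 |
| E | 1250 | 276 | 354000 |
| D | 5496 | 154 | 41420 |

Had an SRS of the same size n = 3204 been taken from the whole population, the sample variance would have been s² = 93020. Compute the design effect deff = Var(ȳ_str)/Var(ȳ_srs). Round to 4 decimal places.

0.9296

Var(ȳ_str) = Σ Wₕ²(1−fₕ)sₕ²/nₕ with Wₕ = Nₕ/21068:
  C: (14322/21068)²·(1−2774/14322)·11720/2774 = 1.5742909
  E: (1250/21068)²·(1−276/1250)·354000/276 = 3.5181676
  D: (5496/21068)²·(1−154/5496)·41420/154 = 17.790713
  → Var(ȳ_str) = 22.883172.
Var(ȳ_srs) = (1 − 3204/21068)·93020/3204 = 24.617233.
deff = 22.883172 / 24.617233 = 0.9296.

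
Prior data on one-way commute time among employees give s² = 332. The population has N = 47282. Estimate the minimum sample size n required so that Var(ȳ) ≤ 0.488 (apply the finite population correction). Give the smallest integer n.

Without fpc, n₀ = s²/D = 332/0.488 = 680.3279.
With fpc, (1 − n/N)·s²/n ≤ D requires n ≥ n₀/(1 + n₀/N) = 680.3279/(1 + 680.3279/47282) = 670.6777.
Rounding up, n = 671.

671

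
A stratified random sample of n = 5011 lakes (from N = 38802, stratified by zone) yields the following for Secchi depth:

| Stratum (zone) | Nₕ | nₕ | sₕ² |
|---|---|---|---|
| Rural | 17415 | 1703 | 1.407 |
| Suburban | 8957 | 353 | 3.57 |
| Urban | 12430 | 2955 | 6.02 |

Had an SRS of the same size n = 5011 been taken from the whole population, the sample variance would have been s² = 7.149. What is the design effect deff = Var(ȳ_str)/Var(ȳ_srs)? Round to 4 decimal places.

0.6658

Var(ȳ_str) = Σ Wₕ²(1−fₕ)sₕ²/nₕ with Wₕ = Nₕ/38802:
  Rural: (17415/38802)²·(1−1703/17415)·1.407/1703 = 1.5015029 × 10^-4
  Suburban: (8957/38802)²·(1−353/8957)·3.57/353 = 5.1766436 × 10^-4
  Urban: (12430/38802)²·(1−2955/12430)·6.02/2955 = 1.5936066 × 10^-4
  → Var(ȳ_str) = 8.2717531 × 10^-4.
Var(ȳ_srs) = (1 − 5011/38802)·7.149/5011 = 0.0012424183.
deff = (8.2717531 × 10^-4) / 0.0012424183 = 0.6658.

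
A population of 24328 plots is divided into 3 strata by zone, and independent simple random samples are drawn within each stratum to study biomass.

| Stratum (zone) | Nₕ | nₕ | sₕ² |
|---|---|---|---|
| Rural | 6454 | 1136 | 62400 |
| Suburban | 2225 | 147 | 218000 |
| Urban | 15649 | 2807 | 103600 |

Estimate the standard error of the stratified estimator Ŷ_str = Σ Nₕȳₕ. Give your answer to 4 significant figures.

127100

Var(Ŷ_str) = Σₕ Nₕ²(1 − fₕ)sₕ²/nₕ.
Rural: 6454²·(1 − 1136/6454)·62400/1136 = 1.8853134 × 10^9.
Suburban: 2225²·(1 − 147/2225)·218000/147 = 6.8566932 × 10^9.
Urban: 15649²·(1 − 2807/15649)·103600/2807 = 7.4171421 × 10^9.
Sum = 1.6159149 × 10^10.
SE = √(1.6159149 × 10^10) = 127100.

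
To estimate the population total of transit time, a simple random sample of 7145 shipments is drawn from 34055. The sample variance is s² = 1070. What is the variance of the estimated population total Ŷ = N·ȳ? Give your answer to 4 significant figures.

1.372 × 10^8

Var(Ŷ) = N²·Var(ȳ) = N²·(1 − n/N)·s²/n.
f = 7145/34055 = 0.20980766; Var(ȳ) = 0.79019234·1070/7145 = 0.11833531.
Var(Ŷ) = 34055² · 0.11833531 = 1.3723855 × 10^8.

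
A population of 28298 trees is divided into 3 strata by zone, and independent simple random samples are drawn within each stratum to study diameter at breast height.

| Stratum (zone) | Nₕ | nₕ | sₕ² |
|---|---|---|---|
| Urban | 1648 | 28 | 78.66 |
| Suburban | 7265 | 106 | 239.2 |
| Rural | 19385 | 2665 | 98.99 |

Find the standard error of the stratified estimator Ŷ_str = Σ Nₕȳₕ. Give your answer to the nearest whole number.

11701

Var(Ŷ_str) = Σₕ Nₕ²(1 − fₕ)sₕ²/nₕ.
Urban: 1648²·(1 − 28/1648)·78.66/28 = 7.5001186 × 10^6.
Suburban: 7265²·(1 − 106/7265)·239.2/106 = 1.1736627 × 10^8.
Rural: 19385²·(1 − 2665/19385)·98.99/2665 = 1.203916 × 10^7.
Sum = 1.3690555 × 10^8.
SE = √(1.3690555 × 10^8) = 11701.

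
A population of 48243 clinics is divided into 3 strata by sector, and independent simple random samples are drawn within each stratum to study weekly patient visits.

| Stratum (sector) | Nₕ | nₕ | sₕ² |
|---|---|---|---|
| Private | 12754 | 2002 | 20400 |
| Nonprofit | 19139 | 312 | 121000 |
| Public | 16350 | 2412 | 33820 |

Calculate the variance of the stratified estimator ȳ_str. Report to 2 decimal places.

Var(ȳ_str) = Σₕ Wₕ²(1 − fₕ)sₕ²/nₕ with Wₕ = Nₕ/N, N = 48243.
Private: Wₕ = 0.26436996; term = 0.26436996²·(1 − 0.15697036)·20400/2002 = 0.60038958.
Nonprofit: Wₕ = 0.39672077; term = 0.39672077²·(1 − 0.01630179)·121000/312 = 60.04302.
Public: Wₕ = 0.33890927; term = 0.33890927²·(1 − 0.14752294)·33820/2412 = 1.3729221.
Sum = 62.016332.

62.02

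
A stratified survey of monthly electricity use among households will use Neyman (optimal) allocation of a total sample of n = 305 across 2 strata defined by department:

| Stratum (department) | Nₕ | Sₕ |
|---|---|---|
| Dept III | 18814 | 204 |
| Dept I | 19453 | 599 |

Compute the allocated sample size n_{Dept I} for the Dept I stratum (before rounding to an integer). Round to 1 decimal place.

Neyman allocation: nₕ = n·NₕSₕ / Σⱼ NⱼSⱼ.
Σ NⱼSⱼ = 18814·204 + 19453·599 = 1.5490403 × 10^7.
n_{Dept I} = 305·19453·599 / (1.5490403 × 10^7) = 229.4.

229.4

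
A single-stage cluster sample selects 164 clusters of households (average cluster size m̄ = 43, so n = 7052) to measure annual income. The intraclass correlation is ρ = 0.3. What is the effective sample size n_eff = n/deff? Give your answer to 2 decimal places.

518.53

deff = 1 + (43 − 1)·0.3 = 1 + 12.6 = 13.6.
n_eff = 7052 / 13.6 = 518.53.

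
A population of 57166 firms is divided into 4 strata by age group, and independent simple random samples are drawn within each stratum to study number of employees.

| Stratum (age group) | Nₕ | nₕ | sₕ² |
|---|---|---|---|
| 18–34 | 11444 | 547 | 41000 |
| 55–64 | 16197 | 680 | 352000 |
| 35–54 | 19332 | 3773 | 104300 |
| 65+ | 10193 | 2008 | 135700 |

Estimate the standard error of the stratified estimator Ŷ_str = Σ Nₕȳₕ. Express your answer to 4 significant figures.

Var(Ŷ_str) = Σₕ Nₕ²(1 − fₕ)sₕ²/nₕ.
18–34: 11444²·(1 − 547/11444)·41000/547 = 9.3471956 × 10^9.
55–64: 16197²·(1 − 680/16197)·352000/680 = 1.3009964 × 10^11.
35–54: 19332²·(1 − 3773/19332)·104300/3773 = 8.3148797 × 10^9.
65+: 10193²·(1 − 2008/10193)·135700/2008 = 5.6381529 × 10^9.
Sum = 1.5339987 × 10^11.
SE = √(1.5339987 × 10^11) = 391700.

391700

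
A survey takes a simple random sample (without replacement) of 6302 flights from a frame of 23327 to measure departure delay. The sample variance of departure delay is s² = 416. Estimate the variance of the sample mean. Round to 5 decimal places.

0.04818

Under SRS without replacement, Var(ȳ) = (1 − f)·s²/n with f = n/N = 6302/23327 = 0.27015904.
Var(ȳ) = (1 − 0.27015904)·416/6302 = 0.72984096·0.06601079 = 0.048177378.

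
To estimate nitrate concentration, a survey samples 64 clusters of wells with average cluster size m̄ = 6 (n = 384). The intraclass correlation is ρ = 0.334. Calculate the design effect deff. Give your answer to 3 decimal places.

deff = 1 + (6 − 1)·0.334 = 1 + 1.67 = 2.67.

2.670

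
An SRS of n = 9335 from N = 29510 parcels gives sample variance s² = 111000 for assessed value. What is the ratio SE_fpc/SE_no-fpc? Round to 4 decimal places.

f = n/N = 9335/29510 = 0.31633345.
SE_no-fpc = √(s²/n) = 3.4482943; SE_fpc = √((1−f)s²/n) = 2.8511922.
Ratio = √(1−f) = 0.82684131.

0.8268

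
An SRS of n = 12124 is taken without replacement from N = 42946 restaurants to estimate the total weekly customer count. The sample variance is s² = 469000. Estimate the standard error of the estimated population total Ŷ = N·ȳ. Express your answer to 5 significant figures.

226280

Var(Ŷ) = N²·Var(ȳ) = N²·(1 − n/N)·s²/n.
f = 12124/42946 = 0.28230801; Var(ȳ) = 0.71769199·469000/12124 = 27.762912.
Var(Ŷ) = 42946² · 27.762912 = 5.1204774 × 10^10.
SE(Ŷ) = √(5.1204774 × 10^10) = 226280.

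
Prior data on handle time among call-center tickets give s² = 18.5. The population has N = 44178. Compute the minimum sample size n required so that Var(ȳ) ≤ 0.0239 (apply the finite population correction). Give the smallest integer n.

761

Without fpc, n₀ = s²/D = 18.5/0.0239 = 774.0586.
With fpc, (1 − n/N)·s²/n ≤ D requires n ≥ n₀/(1 + n₀/N) = 774.0586/(1 + 774.0586/44178) = 760.7296.
Rounding up, n = 761.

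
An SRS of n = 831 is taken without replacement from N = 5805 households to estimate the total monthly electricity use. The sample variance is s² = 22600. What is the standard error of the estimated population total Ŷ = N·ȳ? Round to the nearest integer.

28023

Var(Ŷ) = N²·Var(ȳ) = N²·(1 − n/N)·s²/n.
f = 831/5805 = 0.14315245; Var(ȳ) = 0.85684755·22600/831 = 23.302954.
Var(Ŷ) = 5805² · 23.302954 = 7.8526353 × 10^8.
SE(Ŷ) = √(7.8526353 × 10^8) = 28023.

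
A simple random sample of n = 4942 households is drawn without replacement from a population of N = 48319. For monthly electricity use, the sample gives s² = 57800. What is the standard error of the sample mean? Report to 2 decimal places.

3.24

Under SRS without replacement, Var(ȳ) = (1 − f)·s²/n with f = n/N = 4942/48319 = 0.10227861.
Var(ȳ) = (1 − 0.10227861)·57800/4942 = 0.89772139·11.69567 = 10.499453.
SE(ȳ) = √(10.499453) = 3.24.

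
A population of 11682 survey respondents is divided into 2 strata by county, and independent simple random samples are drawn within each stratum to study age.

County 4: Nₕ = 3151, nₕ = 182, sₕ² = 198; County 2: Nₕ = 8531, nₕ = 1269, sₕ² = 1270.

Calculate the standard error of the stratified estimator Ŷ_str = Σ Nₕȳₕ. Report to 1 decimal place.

8495.8

Var(Ŷ_str) = Σₕ Nₕ²(1 − fₕ)sₕ²/nₕ.
County 4: 3151²·(1 − 182/3151)·198/182 = 1.0177765 × 10^7.
County 2: 8531²·(1 − 1269/8531)·1270/1269 = 6.2000942 × 10^7.
Sum = 7.2178707 × 10^7.
SE = √(7.2178707 × 10^7) = 8495.8.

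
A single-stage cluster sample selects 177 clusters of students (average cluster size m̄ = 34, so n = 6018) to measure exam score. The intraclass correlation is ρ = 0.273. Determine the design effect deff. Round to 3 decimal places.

deff = 1 + (34 − 1)·0.273 = 1 + 9.009 = 10.009.

10.009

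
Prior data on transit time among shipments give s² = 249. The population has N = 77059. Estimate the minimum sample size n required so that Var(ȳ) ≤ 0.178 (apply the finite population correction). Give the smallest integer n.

Without fpc, n₀ = s²/D = 249/0.178 = 1398.8764.
With fpc, (1 − n/N)·s²/n ≤ D requires n ≥ n₀/(1 + n₀/N) = 1398.8764/(1 + 1398.8764/77059) = 1373.9349.
Rounding up, n = 1374.

1374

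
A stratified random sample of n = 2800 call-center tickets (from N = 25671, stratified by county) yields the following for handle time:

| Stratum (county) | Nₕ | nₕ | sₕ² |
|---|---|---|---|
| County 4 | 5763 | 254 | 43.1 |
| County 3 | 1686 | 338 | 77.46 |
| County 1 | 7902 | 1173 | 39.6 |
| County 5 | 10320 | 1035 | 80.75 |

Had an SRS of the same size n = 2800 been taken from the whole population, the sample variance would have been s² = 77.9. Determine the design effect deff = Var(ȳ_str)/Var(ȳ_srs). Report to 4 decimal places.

0.9293

Var(ȳ_str) = Σ Wₕ²(1−fₕ)sₕ²/nₕ with Wₕ = Nₕ/25671:
  County 4: (5763/25671)²·(1−254/5763)·43.1/254 = 0.0081748421
  County 3: (1686/25671)²·(1−338/1686)·77.46/338 = 7.9035587 × 10^-4
  County 1: (7902/25671)²·(1−1173/7902)·39.6/1173 = 0.0027239501
  County 5: (10320/25671)²·(1−1035/10320)·80.75/1035 = 0.011344313
  → Var(ȳ_str) = 0.023033461.
Var(ȳ_srs) = (1 − 2800/25671)·77.9/2800 = 0.024786876.
deff = 0.023033461 / 0.024786876 = 0.9293.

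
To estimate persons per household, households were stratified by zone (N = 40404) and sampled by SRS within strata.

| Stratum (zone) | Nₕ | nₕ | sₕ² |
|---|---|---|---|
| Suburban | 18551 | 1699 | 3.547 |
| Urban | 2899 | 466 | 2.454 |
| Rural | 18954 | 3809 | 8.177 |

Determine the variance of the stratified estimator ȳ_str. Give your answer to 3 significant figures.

Var(ȳ_str) = Σₕ Wₕ²(1 − fₕ)sₕ²/nₕ with Wₕ = Nₕ/N, N = 40404.
Suburban: Wₕ = 0.45913771; term = 0.45913771²·(1 − 0.09158536)·3.547/1699 = 3.9979546 × 10^-4.
Urban: Wₕ = 0.07175032; term = 0.07175032²·(1 − 0.16074508)·2.454/466 = 2.2752559 × 10^-5.
Rural: Wₕ = 0.46911197; term = 0.46911197²·(1 − 0.20096022)·8.177/3809 = 3.7748913 × 10^-4.
Sum = 8.0003715 × 10^-4.

8.00 × 10^-4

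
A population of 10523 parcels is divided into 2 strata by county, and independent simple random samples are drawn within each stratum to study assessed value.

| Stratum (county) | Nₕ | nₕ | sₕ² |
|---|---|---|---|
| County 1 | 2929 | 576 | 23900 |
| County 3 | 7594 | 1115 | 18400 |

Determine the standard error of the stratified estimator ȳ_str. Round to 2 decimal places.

3.15

Var(ȳ_str) = Σₕ Wₕ²(1 − fₕ)sₕ²/nₕ with Wₕ = Nₕ/N, N = 10523.
County 1: Wₕ = 0.27834268; term = 0.27834268²·(1 − 0.19665415)·23900/576 = 2.5824836.
County 3: Wₕ = 0.72165732; term = 0.72165732²·(1 − 0.14682644)·18400/1115 = 7.3323365.
Sum = 9.9148201.
SE = √(9.9148201) = 3.15.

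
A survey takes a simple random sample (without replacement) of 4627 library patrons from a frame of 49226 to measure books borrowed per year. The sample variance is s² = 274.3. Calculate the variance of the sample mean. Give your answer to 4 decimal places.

0.0537

Under SRS without replacement, Var(ȳ) = (1 − f)·s²/n with f = n/N = 4627/49226 = 0.09399504.
Var(ȳ) = (1 − 0.09399504)·274.3/4627 = 0.90600496·0.059282472 = 0.053710214.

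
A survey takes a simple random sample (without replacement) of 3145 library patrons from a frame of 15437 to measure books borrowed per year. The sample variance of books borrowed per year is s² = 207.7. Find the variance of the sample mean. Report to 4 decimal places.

0.0526

Under SRS without replacement, Var(ȳ) = (1 − f)·s²/n with f = n/N = 3145/15437 = 0.20373129.
Var(ȳ) = (1 − 0.20373129)·207.7/3145 = 0.79626871·0.066041335 = 0.052586649.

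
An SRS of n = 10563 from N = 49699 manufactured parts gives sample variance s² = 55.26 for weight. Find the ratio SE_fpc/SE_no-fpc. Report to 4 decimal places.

f = n/N = 10563/49699 = 0.21253949.
SE_no-fpc = √(s²/n) = 0.07232889; SE_fpc = √((1−f)s²/n) = 0.064183913.
Ratio = √(1−f) = 0.88738972.

0.8874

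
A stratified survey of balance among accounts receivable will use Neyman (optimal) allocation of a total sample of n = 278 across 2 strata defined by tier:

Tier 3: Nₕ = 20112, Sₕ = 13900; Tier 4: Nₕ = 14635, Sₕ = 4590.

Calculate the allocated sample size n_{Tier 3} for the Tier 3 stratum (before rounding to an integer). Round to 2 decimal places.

Neyman allocation: nₕ = n·NₕSₕ / Σⱼ NⱼSⱼ.
Σ NⱼSⱼ = 20112·13900 + 14635·4590 = 3.4673145 × 10^8.
n_{Tier 3} = 278·20112·13900 / (3.4673145 × 10^8) = 224.14.

224.14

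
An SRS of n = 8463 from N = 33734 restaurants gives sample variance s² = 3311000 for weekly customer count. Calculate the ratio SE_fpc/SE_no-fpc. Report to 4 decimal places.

0.8655

f = n/N = 8463/33734 = 0.25087449.
SE_no-fpc = √(s²/n) = 19.779596; SE_fpc = √((1−f)s²/n) = 17.119643.
Ratio = √(1−f) = 0.86552037.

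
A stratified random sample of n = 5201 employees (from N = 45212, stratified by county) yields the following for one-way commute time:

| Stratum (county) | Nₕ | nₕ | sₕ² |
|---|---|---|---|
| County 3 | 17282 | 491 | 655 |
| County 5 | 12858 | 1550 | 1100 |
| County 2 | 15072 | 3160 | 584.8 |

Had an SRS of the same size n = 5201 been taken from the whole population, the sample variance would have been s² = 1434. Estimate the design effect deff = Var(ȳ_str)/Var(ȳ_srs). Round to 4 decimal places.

1.0496

Var(ȳ_str) = Σ Wₕ²(1−fₕ)sₕ²/nₕ with Wₕ = Nₕ/45212:
  County 3: (17282/45212)²·(1−491/17282)·655/491 = 0.18937512
  County 5: (12858/45212)²·(1−1550/12858)·1100/1550 = 0.050479236
  County 2: (15072/45212)²·(1−3160/15072)·584.8/3160 = 0.016254305
  → Var(ȳ_str) = 0.25610866.
Var(ȳ_srs) = (1 − 5201/45212)·1434/5201 = 0.24399897.
deff = 0.25610866 / 0.24399897 = 1.0496.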